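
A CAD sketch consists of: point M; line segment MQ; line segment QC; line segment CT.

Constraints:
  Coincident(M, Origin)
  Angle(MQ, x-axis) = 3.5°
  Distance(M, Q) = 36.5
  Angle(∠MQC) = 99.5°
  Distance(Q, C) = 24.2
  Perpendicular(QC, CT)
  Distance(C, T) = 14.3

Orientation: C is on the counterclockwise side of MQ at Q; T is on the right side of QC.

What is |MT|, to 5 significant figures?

58.682

M is at the origin; MQ runs at 3.5° with length 36.5, so Q = 36.5·(cos 3.5°, sin 3.5°) = (36.432, 2.2283). ∠MQC = 99.5°, so QC runs at 3.5° + (180° − 99.5°) = 84.000° from the x-axis; with |QC| = 24.2, C = Q + 24.2·(cos 84.000°, sin 84.000°) = (38.962, 26.296). QC ⟂ CT; with |CT| = 14.3 on the right of QC, T = C + 14.3·(0.99452, -0.10453) = (53.183, 24.801). Then |MT| = |T − M| = 58.682.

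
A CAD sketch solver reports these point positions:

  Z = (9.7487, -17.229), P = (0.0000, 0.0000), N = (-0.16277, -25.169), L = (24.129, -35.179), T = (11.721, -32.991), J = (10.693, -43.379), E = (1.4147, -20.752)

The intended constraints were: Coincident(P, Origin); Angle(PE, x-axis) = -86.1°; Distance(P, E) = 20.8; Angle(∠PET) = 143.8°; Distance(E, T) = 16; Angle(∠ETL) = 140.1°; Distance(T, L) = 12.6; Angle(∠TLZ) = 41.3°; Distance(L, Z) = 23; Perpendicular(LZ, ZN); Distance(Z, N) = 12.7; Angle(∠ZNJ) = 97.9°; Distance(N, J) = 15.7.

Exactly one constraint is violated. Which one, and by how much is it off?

Distance(N, J) = 15.7 — off by 5.50.

P = (0.00, 0.00) ✓; PE at -86.10° ✓; |PE| = 20.80 ✓; ∠PET = 143.8° ✓; |ET| = 16.00 ✓; ∠ETL = 140.1° ✓; |TL| = 12.60 ✓; ∠TLZ = 41.30° ✓; |LZ| = 23.00 ✓; ∠(LZ, ZN) = 90.00° ✓; |ZN| = 12.70 ✓; ∠ZNJ = 97.90° ✓; |NJ| = 21.20 ✗.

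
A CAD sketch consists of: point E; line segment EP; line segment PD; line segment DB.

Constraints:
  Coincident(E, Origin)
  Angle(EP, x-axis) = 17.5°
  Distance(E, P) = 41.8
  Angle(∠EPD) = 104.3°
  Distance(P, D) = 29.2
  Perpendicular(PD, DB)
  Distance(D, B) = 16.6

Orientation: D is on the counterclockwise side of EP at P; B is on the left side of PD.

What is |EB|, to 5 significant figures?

46.191

E is at the origin; EP runs at 17.5° with length 41.8, so P = 41.8·(cos 17.5°, sin 17.5°) = (39.865, 12.570). ∠EPD = 104.3°, so PD runs at 17.5° + (180° − 104.3°) = 93.200° from the x-axis; with |PD| = 29.2, D = P + 29.2·(cos 93.200°, sin 93.200°) = (38.235, 41.724). The perpendicularity gives DB at right angles to PD; with |DB| = 16.6 on the left of PD, B = D + 16.6·(-0.99844, -0.055822) = (21.661, 40.797). Then |EB| = |B − E| = 46.191.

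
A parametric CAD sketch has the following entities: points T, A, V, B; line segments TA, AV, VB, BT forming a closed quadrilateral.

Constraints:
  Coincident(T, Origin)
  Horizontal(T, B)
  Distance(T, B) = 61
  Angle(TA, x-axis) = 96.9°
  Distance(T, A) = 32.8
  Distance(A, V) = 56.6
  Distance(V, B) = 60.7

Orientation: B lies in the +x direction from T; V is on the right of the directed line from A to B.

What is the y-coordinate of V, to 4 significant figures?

-23.33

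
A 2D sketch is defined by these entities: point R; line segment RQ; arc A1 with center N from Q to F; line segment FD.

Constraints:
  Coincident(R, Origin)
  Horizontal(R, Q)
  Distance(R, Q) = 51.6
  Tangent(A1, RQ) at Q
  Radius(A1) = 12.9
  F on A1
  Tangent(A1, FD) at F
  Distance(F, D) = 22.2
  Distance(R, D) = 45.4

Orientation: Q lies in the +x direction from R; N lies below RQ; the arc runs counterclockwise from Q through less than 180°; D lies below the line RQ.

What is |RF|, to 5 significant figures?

40.293

R is at the origin; RQ is horizontal with |RQ| = 51.6 and Q on the +x side, so Q = (51.600, 0.0000). Since A1 is tangent to RQ there, NQ ⟂ RQ, so N = Q + (0, -12.9) = (51.600, -12.900). Since NF ⟂ FD (tangency), |ND| = √(12.9² + 22.2²) = 25.676 regardless of where F sits on A1. So D lies on both circle(R, 45.4) and circle(N, 25.676); the below-RQ intersection is D = (33.276, -30.885). F is the foot of the tangent from D: F = (39.162, -9.4797).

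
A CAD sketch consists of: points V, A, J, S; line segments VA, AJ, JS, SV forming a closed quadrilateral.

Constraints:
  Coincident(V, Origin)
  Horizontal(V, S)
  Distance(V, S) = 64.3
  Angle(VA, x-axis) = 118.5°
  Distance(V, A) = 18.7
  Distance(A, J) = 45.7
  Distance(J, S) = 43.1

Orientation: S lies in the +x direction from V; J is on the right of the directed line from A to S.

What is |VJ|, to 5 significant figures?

28.440

V is at the origin; VS is horizontal with |VS| = 64.3 and S in +x, so S = (64.3, 0). VA runs at 118.5° with |VA| = 18.7, so A = (-8.9229, 16.434). J is determined by |AJ| = 45.7 and |JS| = 43.1 together: it lies at the intersection of circle(A, 45.7) and circle(S, 43.1). With |AS| = 75.044, the foot of the radical line on AS is 39.060 from A and the perpendicular offset is √(45.7² − 39.060²) = 23.723. Taking the right-of-AS solution: J = (23.995, -15.267).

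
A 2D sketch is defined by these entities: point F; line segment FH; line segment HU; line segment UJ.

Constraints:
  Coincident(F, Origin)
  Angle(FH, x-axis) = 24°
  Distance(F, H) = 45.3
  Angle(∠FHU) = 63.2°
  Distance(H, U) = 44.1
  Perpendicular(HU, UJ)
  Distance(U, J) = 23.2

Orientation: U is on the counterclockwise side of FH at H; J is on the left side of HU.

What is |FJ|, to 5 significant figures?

29.284

∠FHU = 63.2°, so HU runs at 24.0° + (180° − 63.2°) = 140.80° from the x-axis; with |HU| = 44.1, U = H + 44.1·(cos 140.80°, sin 140.80°) = (7.2086, 46.298). HU is perpendicular to UJ; with |UJ| = 23.2 on the left of HU, J = U + 23.2·(-0.63203, -0.77494) = (-7.4545, 28.319). Then |FJ| = |J − F| = 29.284.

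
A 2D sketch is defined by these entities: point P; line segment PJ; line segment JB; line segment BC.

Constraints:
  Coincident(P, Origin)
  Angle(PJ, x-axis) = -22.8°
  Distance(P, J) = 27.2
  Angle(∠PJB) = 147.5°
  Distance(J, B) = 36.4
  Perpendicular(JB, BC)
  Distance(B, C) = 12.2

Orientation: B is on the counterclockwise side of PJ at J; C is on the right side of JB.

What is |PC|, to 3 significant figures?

65.1

∠PJB = 147.5°, so JB runs at -22.8° + (180° − 147.5°) = 9.70° from the x-axis; with |JB| = 36.4, B = J + 36.4·(cos 9.70°, sin 9.70°) = (61.0, -4.41). JB ⟂ BC; with |BC| = 12.2 on the right of JB, C = B + 12.2·(0.168, -0.986) = (63.0, -16.4). Then |PC| = |C − P| = 65.1.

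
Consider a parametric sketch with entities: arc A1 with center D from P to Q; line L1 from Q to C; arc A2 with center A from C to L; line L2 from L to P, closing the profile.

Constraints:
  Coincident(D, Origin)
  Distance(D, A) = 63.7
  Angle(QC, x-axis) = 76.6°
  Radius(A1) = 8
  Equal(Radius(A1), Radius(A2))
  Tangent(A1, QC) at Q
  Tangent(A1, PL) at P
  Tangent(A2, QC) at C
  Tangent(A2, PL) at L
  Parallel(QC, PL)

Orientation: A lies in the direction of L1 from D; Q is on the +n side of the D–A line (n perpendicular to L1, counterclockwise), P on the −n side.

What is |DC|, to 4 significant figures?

64.20

The slot axis is L1's direction at 76.6°, so u = (cos 76.6°, sin 76.6°) = (0.2317, 0.9728) and n = (−sin 76.6°, cos 76.6°) = (-0.9728, 0.2317). D is at the origin and A lies 63.7 along u from D, so A = 63.7·u = (14.76, 61.97). Tangency of A1 to both parallel lines with radius 8.0 puts Q and P at D ± 8.0·n: Q = (-7.782, 1.854), P = (7.782, -1.854). Equal radii place C and L the same way about A: C = A + 8.0·n = (6.980, 63.82), L = A − 8.0·n = (22.54, 60.11). Then |DC| = |C − D| = 64.20.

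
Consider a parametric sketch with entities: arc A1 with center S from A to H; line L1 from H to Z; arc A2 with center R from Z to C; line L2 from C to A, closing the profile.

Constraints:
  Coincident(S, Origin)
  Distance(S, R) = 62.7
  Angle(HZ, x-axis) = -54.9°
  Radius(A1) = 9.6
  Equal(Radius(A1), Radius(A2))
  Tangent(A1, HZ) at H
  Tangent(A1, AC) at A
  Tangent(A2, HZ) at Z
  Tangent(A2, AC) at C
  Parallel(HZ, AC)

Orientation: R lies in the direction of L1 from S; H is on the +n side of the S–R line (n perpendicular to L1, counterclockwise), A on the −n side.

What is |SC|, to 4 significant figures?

63.43

Tangency of A1 to both parallel lines with radius 9.6 puts H and A at S ± 9.6·n: H = (7.854, 5.520), A = (-7.854, -5.520). Equal radii place Z and C the same way about R: Z = R + 9.6·n = (43.91, -45.78), C = R − 9.6·n = (28.20, -56.82). Then |SC| = |C − S| = 63.43.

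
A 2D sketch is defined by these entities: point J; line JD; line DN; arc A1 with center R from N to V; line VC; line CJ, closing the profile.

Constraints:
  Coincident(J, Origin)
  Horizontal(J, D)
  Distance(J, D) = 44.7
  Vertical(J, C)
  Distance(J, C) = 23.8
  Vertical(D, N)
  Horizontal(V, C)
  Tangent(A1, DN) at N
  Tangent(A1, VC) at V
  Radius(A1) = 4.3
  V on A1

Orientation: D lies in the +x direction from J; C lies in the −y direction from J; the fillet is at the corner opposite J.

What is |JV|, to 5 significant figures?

46.889

J is at the origin; JD is horizontal with |JD| = 44.7 and D on the +x side, so D = (44.700, 0.0000). J and C share the same x with |JC| = 23.8 and C on the −y side, so C = (0.0000, -23.800). The virtual corner opposite J is at (44.700, -23.800). The tangent condition forces RN to be normal to DN and A1 meets VC tangentially, so RV is at right angles to VC, with radius 4.3, so the center R sits 4.3 in from both sides at R = (40.400, -19.500). That places the tangent points at N = (44.700, -19.500) on DN and V = (40.400, -23.800) on VC. Then |JV| = |V − J| = 46.889.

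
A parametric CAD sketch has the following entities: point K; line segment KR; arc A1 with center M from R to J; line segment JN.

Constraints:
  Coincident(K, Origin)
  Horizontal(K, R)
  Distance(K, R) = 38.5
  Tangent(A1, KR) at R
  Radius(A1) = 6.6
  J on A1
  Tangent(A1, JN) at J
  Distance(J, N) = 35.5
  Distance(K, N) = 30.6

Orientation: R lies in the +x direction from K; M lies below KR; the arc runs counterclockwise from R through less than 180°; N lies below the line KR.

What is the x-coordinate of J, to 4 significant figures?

33.55

K is at the origin; K and R share the same y with |KR| = 38.5 and R on the +x side, so R = (38.50, 0.000). A1 meets KR tangentially, so MR is at right angles to KR, so M = R + (0, -6.6) = (38.50, -6.600). Since MJ ⟂ JN (tangency), |MN| = √(6.6² + 35.5²) = 36.11 regardless of where J sits on A1. So N lies on both circle(K, 30.6) and circle(M, 36.11); the below-KR intersection is N = (10.09, -28.89). J is the foot of the tangent from N: J = (33.55, -2.239).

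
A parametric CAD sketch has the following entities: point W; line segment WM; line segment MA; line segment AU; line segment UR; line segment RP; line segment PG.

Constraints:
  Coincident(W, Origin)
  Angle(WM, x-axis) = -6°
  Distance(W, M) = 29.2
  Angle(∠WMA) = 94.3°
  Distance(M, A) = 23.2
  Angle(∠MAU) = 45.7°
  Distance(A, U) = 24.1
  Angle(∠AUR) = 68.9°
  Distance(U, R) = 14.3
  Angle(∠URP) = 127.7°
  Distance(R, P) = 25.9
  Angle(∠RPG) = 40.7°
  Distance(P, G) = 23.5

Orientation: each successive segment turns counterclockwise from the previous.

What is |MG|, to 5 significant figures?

18.234

W is at the origin; WM runs at -6.0° with length 29.2, so M = (29.040, -3.0522). ∠WMA = 94.3° gives MA at 79.700° from the x-axis; with |MA| = 23.2, A = (33.188, 19.774). ∠MAU = 45.7° gives AU at -146.00° from the x-axis; with |AU| = 24.1, U = (13.208, 6.2974). ∠AUR = 68.9° gives UR at -34.900° from the x-axis; with |UR| = 14.3, R = (24.937, -1.8843). ∠URP = 127.7° gives RP at 17.400° from the x-axis; with |RP| = 25.9, P = (49.651, 5.8608). ∠RPG = 40.7° gives PG at 156.70° from the x-axis; with |PG| = 23.5, G = (28.068, 15.156). Then |MG| = |G − M| = 18.234.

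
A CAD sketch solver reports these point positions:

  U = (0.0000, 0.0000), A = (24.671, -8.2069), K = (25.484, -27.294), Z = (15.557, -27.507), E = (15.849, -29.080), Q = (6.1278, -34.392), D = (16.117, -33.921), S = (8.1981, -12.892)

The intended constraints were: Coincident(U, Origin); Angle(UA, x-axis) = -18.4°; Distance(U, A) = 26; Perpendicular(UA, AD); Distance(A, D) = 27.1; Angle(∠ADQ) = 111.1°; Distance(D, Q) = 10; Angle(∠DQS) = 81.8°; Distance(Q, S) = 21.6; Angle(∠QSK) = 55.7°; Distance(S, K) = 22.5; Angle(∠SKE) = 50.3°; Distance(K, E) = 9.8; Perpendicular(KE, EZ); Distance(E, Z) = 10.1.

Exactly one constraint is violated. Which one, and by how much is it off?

Distance(E, Z) = 10.1 — off by 8.50.

U = (0.00, 0.00) ✓; UA at -18.40° ✓; |UA| = 26.00 ✓; ∠(UA, AD) = 90.00° ✓; |AD| = 27.10 ✓; ∠ADQ = 111.1° ✓; |DQ| = 10.00 ✓; ∠DQS = 81.80° ✓; |QS| = 21.60 ✓; ∠QSK = 55.70° ✓; |SK| = 22.50 ✓; ∠SKE = 50.30° ✓; |KE| = 9.799 ✓; ∠(KE, EZ) = 89.99° ✓; |EZ| = 1.600 ✗.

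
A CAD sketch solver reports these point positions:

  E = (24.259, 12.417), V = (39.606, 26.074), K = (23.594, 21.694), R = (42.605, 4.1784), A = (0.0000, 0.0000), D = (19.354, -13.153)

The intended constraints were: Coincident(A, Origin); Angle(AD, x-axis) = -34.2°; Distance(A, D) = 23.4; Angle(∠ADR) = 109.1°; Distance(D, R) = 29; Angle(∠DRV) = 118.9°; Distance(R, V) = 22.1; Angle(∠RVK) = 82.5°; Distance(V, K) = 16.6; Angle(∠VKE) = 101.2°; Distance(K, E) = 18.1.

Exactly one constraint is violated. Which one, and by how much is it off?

Distance(K, E) = 18.1 — off by 8.80.

A = (0.00, 0.00) ✓; AD at -34.20° ✓; |AD| = 23.40 ✓; ∠ADR = 109.1° ✓; |DR| = 29.00 ✓; ∠DRV = 118.9° ✓; |RV| = 22.10 ✓; ∠RVK = 82.50° ✓; |VK| = 16.60 ✓; ∠VKE = 101.2° ✓; |KE| = 9.301 ✗.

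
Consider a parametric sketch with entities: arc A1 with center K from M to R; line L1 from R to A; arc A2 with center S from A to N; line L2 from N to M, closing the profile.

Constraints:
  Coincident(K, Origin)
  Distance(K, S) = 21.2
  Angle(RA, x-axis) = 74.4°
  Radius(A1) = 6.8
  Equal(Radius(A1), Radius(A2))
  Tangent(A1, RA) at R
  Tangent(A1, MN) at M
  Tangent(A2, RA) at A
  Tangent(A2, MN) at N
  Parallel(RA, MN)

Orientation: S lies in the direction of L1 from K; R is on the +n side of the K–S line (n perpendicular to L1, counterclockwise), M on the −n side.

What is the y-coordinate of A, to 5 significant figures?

22.248

Tangency of A1 to both parallel lines with radius 6.8 puts R and M at K ± 6.8·n: R = (-6.5495, 1.8287), M = (6.5495, -1.8287). Equal radii place A and N the same way about S: A = S + 6.8·n = (-0.84841, 22.248), N = S − 6.8·n = (12.251, 18.590). So A.y = 22.248.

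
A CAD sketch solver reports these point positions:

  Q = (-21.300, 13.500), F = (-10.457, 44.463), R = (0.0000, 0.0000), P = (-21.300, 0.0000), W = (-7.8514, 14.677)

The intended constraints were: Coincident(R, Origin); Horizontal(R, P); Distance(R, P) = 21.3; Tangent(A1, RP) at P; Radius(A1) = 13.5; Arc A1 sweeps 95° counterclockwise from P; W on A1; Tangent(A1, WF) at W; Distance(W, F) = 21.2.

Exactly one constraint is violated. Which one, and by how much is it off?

Distance(W, F) = 21.2 — off by 8.70.

R = (0.00, 0.00) ✓; R.y = 0.00, P.y = 0.00 ✓; |RP| = 21.30 ✓; ∠(QP, PR) = 90.00° ✓; |QP| = 13.50 ✓; bearing(Q→W) − bearing(Q→P) = 95.00° ✓; |QW| = 13.50 ✓; ∠(QW, WF) = 90.00° ✓; |WF| = 29.90 ✗.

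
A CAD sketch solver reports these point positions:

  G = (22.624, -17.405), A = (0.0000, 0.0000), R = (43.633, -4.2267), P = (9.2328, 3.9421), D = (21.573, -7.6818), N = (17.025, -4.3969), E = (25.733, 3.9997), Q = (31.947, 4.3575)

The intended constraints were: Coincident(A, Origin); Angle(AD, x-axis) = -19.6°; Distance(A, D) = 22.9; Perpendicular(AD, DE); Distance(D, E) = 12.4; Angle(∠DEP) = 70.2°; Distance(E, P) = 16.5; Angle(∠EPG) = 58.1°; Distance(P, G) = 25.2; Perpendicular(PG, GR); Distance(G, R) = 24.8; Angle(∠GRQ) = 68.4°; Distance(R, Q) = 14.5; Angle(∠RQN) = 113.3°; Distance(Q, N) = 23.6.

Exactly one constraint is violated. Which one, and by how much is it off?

Distance(Q, N) = 23.6 — off by 6.30.

A = (0.00, 0.00) ✓; AD at -19.60° ✓; |AD| = 22.90 ✓; ∠(AD, DE) = 90.00° ✓; |DE| = 12.40 ✓; ∠DEP = 70.20° ✓; |EP| = 16.50 ✓; ∠EPG = 58.10° ✓; |PG| = 25.20 ✓; ∠(PG, GR) = 90.00° ✓; |GR| = 24.80 ✓; ∠GRQ = 68.40° ✓; |RQ| = 14.50 ✓; ∠RQN = 113.3° ✓; |QN| = 17.30 ✗.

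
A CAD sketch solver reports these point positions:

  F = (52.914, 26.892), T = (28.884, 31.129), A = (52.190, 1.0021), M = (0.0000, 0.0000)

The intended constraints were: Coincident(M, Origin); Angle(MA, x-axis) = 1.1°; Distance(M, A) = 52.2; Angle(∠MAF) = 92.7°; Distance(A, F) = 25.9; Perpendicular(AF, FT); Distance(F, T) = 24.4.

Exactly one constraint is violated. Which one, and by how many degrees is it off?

Perpendicular(AF, FT) — off by 8.40°.

M = (0.00, 0.00) ✓; MA at 1.100° ✓; |MA| = 52.20 ✓; ∠MAF = 92.70° ✓; |AF| = 25.90 ✓; ∠(AF, FT) = 81.60° ✗; |FT| = 24.40 ✓.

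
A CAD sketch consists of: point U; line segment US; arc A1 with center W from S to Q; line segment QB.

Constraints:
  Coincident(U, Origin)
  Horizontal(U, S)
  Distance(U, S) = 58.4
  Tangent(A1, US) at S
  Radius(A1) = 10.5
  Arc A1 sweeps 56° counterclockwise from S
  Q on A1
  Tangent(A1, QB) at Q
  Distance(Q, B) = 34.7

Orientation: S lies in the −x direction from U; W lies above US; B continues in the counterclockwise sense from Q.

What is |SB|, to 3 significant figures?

43.7

U is at the origin; U and S share the same y with |US| = 58.4 and S on the −x side, so S = (-58.4, 0.00). Tangency of A1 to US means the radius WS is perpendicular to US, so W = S + (0, 10.5) = (-58.4, 10.5). On A1, S sits at bearing -90° from W; a 56° counterclockwise sweep puts Q at bearing -34°, so Q = W + 10.5·(cos -34°, sin -34°) = (-49.7, 4.63). A1 meets QB tangentially, so WQ is at right angles to QB, so QB runs along (−sin -34°, cos -34°); with |QB| = 34.7, B = (-30.3, 33.4). Then |SB| = |B − S| = 43.7.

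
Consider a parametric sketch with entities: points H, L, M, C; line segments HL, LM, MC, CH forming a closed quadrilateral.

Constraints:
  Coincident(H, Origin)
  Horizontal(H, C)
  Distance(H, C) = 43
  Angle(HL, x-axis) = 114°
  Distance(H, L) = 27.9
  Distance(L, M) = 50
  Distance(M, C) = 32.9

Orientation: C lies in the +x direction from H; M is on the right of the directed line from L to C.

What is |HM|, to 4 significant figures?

22.65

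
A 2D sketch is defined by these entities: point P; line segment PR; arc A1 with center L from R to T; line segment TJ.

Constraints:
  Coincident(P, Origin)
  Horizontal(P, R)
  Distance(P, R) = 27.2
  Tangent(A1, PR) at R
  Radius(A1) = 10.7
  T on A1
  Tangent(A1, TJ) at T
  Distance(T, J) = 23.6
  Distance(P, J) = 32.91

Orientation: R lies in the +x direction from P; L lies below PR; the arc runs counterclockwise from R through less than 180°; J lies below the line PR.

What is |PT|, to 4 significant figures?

18.67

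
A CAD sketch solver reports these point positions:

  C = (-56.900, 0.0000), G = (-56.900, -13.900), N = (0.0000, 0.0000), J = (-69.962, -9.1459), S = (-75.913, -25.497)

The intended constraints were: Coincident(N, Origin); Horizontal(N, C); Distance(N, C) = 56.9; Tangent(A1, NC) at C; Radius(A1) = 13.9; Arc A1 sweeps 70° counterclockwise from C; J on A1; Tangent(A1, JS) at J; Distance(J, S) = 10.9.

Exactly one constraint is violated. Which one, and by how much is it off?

Distance(J, S) = 10.9 — off by 6.50.

N = (0.00, 0.00) ✓; N.y = 0.00, C.y = 0.00 ✓; |NC| = 56.90 ✓; ∠(GC, CN) = 90.00° ✓; |GC| = 13.90 ✓; bearing(G→J) − bearing(G→C) = 70.00° ✓; |GJ| = 13.90 ✓; ∠(GJ, JS) = 90.00° ✓; |JS| = 17.40 ✗.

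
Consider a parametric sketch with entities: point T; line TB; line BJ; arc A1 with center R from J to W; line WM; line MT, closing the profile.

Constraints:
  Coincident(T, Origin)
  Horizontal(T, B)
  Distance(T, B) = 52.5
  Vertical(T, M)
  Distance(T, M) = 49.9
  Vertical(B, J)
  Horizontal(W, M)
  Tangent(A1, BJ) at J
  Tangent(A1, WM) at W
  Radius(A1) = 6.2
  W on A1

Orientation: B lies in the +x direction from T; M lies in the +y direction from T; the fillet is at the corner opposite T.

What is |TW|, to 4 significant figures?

68.07

The virtual corner opposite T is at (52.50, 49.90). Since A1 is tangent to BJ there, RJ ⟂ BJ and since A1 is tangent to WM there, RW ⟂ WM, with radius 6.2, so the center R sits 6.2 in from both sides at R = (46.30, 43.70). That places the tangent points at J = (52.50, 43.70) on BJ and W = (46.30, 49.90) on WM. Then |TW| = |W − T| = 68.07.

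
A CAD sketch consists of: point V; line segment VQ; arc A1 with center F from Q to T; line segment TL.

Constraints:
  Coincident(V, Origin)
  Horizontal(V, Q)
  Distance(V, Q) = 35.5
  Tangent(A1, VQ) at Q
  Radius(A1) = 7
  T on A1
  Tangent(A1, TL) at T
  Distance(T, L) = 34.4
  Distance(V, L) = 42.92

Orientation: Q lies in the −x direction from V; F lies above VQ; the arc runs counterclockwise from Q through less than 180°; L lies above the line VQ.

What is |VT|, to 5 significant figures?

29.210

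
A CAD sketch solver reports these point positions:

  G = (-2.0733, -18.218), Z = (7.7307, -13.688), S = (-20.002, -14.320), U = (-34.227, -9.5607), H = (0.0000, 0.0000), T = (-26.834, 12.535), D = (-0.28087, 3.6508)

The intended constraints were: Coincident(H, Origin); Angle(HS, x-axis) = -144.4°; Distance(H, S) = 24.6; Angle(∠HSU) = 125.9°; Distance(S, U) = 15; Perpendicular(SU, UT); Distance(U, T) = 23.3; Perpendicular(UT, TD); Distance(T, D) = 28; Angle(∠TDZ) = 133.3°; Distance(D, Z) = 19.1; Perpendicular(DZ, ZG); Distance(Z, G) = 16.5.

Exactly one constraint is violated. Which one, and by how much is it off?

Distance(Z, G) = 16.5 — off by 5.70.

H = (0.00, 0.00) ✓; HS at -144.4° ✓; |HS| = 24.60 ✓; ∠HSU = 125.9° ✓; |SU| = 15.00 ✓; ∠(SU, UT) = 90.00° ✓; |UT| = 23.30 ✓; ∠(UT, TD) = 90.00° ✓; |TD| = 28.00 ✓; ∠TDZ = 133.3° ✓; |DZ| = 19.10 ✓; ∠(DZ, ZG) = 90.00° ✓; |ZG| = 10.80 ✗.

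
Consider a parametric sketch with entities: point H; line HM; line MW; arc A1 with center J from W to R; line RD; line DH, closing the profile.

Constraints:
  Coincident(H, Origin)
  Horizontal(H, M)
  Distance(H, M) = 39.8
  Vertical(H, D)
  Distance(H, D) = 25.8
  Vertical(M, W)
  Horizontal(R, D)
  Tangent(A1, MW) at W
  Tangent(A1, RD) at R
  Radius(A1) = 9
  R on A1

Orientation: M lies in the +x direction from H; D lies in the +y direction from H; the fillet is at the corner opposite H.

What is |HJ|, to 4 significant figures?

35.08

H is at the origin; HM is horizontal with |HM| = 39.8 and M on the +x side, so M = (39.80, 0.000). HD is vertical with |HD| = 25.8 and D on the +y side, so D = (0.000, 25.80). The virtual corner opposite H is at (39.80, 25.80). The tangent condition forces JW to be normal to MW and tangency of A1 to RD means the radius JR is perpendicular to RD, with radius 9.0, so the center J sits 9.0 in from both sides at J = (30.80, 16.80). Then |HJ| = |J − H| = 35.08.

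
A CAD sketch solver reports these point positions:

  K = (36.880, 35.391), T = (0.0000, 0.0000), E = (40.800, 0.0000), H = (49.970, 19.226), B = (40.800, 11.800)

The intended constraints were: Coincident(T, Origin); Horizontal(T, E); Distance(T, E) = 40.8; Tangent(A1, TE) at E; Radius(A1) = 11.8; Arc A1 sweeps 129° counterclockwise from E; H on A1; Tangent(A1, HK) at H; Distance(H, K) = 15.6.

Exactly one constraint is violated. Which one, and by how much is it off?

Distance(H, K) = 15.6 — off by 5.20.

T = (0.00, 0.00) ✓; T.y = 0.00, E.y = 0.00 ✓; |TE| = 40.80 ✓; ∠(BE, ET) = 90.00° ✓; |BE| = 11.80 ✓; bearing(B→H) − bearing(B→E) = 129.0° ✓; |BH| = 11.80 ✓; ∠(BH, HK) = 90.00° ✓; |HK| = 20.80 ✗.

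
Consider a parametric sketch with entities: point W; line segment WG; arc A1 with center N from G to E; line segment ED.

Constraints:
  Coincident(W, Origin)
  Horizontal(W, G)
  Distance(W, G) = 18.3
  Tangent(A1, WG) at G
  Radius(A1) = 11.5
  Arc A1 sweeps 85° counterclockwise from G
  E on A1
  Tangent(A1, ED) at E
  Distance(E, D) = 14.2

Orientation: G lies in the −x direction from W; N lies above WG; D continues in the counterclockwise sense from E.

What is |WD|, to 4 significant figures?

25.27

On A1, G sits at bearing -90° from N; an 85° counterclockwise sweep puts E at bearing -5°, so E = N + 11.5·(cos -5°, sin -5°) = (-6.844, 10.50). A1 meets ED tangentially, so NE is at right angles to ED, so ED runs along (−sin -5°, cos -5°); with |ED| = 14.2, D = (-5.606, 24.64). Then |WD| = |D − W| = 25.27.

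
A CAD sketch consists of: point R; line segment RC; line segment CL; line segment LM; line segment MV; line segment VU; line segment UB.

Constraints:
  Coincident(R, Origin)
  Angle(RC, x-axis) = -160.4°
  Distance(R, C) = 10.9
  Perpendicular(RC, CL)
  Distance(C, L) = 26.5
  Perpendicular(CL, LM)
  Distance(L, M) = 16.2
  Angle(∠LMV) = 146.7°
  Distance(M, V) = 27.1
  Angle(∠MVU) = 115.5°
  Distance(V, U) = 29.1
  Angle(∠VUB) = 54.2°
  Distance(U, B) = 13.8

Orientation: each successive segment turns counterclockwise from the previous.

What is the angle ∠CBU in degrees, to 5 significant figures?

153.56°

∠MVU = 115.5° gives VU at 117.40° from the x-axis; with |VU| = 29.1, U = (16.837, 24.263). ∠VUB = 54.2° gives UB at -116.80° from the x-axis; with |UB| = 13.8, B = (10.615, 11.946). Then cos ∠CBU = BC·BU / (|BC||BU|), giving 153.56°.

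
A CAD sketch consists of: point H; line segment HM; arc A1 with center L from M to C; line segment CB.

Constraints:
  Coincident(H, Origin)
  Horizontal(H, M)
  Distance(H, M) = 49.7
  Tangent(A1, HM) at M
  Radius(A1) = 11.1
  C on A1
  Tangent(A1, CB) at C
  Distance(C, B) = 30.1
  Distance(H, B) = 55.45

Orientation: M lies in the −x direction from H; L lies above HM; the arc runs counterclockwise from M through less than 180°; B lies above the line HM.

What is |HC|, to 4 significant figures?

40.07

H is at the origin; H and M share the same y with |HM| = 49.7 and M on the −x side, so M = (-49.70, 0.000). Since A1 is tangent to HM there, LM ⟂ HM, so L = M + (0, 11.1) = (-49.70, 11.10). Since LC ⟂ CB (tangency), |LB| = √(11.1² + 30.1²) = 32.08 regardless of where C sits on A1. So B lies on both circle(H, 55.45) and circle(L, 32.08); the above-HM intersection is B = (-37.56, 40.79). C is the foot of the tangent from B: C = (-38.61, 10.71).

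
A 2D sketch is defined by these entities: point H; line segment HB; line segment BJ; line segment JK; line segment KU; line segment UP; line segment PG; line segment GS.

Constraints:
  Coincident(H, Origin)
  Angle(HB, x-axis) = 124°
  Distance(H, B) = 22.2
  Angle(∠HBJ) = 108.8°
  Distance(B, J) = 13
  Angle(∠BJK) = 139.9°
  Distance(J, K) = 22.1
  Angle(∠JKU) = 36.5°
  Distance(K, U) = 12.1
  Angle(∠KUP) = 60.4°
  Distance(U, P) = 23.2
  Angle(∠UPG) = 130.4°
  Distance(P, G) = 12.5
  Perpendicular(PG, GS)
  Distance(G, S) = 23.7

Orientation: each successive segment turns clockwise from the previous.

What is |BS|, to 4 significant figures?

48.62

H is at the origin; HB runs at 124.0° with length 22.2, so B = (-12.41, 18.40). ∠HBJ = 108.8° gives BJ at 52.80° from the x-axis; with |BJ| = 13.0, J = (-4.554, 28.76). ∠BJK = 139.9° gives JK at 12.70° from the x-axis; with |JK| = 22.1, K = (17.01, 33.62). ∠JKU = 36.5° gives KU at -130.8° from the x-axis; with |KU| = 12.1, U = (9.099, 24.46). ∠KUP = 60.4° gives UP at 109.6° from the x-axis; with |UP| = 23.2, P = (1.316, 46.31). ∠UPG = 130.4° gives PG at 60.00° from the x-axis; with |PG| = 12.5, G = (7.566, 57.14). PG is perpendicular to GS, so GS runs at -30.00°; with |GS| = 23.7, S = (28.09, 45.29). Then |BS| = |S − B| = 48.62.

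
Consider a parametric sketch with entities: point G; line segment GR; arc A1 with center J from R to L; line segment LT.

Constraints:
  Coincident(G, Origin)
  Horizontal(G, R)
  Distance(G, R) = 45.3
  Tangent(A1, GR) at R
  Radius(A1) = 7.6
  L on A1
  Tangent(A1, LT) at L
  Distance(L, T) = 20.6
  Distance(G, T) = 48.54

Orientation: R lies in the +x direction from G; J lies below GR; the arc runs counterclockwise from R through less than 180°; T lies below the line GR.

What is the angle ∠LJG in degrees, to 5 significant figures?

13.536°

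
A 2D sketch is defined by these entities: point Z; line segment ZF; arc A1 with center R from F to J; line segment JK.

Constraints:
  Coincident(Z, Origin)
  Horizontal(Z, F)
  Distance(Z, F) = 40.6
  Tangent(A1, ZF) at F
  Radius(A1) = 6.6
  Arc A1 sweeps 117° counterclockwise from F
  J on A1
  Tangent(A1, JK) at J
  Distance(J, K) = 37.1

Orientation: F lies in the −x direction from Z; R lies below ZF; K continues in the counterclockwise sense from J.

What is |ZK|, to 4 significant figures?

51.94

On A1, F sits at bearing 90° from R; a 117° counterclockwise sweep puts J at bearing 207°, so J = R + 6.6·(cos 207°, sin 207°) = (-46.48, -9.596). Since A1 is tangent to JK there, RJ ⟂ JK, so JK runs along (−sin 207°, cos 207°); with |JK| = 37.1, K = (-29.64, -42.65). Then |ZK| = |K − Z| = 51.94.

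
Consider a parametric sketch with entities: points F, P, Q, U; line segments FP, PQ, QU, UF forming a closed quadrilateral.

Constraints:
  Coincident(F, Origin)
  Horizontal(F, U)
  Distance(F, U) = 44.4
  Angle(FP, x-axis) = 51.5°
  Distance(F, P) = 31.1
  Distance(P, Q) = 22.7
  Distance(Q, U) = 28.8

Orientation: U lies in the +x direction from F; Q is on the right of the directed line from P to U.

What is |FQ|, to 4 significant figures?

15.79

F is at the origin; F and U share the same y with |FU| = 44.4 and U in +x, so U = (44.4, 0). FP runs at 51.5° with |FP| = 31.1, so P = (19.36, 24.34). Q is determined by |PQ| = 22.7 and |QU| = 28.8 together: it lies at the intersection of circle(P, 22.7) and circle(U, 28.8). With |PU| = 34.92, the foot of the radical line on PU is 12.96 from P and the perpendicular offset is √(22.7² − 12.96²) = 18.64. Taking the right-of-PU solution: Q = (15.67, 1.942).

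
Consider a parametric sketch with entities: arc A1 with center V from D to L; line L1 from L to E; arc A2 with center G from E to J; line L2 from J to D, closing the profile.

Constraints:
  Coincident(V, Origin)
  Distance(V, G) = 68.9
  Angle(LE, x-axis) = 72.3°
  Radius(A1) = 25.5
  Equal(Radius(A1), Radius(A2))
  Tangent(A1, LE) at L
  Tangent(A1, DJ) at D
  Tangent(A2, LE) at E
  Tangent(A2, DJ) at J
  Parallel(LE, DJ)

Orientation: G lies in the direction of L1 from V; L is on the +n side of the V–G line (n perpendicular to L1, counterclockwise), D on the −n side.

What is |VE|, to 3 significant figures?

73.5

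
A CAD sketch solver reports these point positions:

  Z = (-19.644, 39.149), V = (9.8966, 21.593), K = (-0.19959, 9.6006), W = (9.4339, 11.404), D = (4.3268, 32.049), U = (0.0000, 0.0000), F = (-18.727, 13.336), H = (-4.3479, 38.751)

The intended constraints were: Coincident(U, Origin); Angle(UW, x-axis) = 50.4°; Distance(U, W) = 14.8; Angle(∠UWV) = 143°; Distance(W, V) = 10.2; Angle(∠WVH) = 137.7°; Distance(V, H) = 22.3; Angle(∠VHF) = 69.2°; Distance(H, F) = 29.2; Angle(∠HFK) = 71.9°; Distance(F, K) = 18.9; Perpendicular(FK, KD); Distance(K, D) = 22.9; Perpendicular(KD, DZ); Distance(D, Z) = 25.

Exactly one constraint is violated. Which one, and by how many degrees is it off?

Perpendicular(KD, DZ) — off by 5.10°.

U = (0.00, 0.00) ✓; UW at 50.40° ✓; |UW| = 14.80 ✓; ∠UWV = 143.0° ✓; |WV| = 10.20 ✓; ∠WVH = 137.7° ✓; |VH| = 22.30 ✓; ∠VHF = 69.20° ✓; |HF| = 29.20 ✓; ∠HFK = 71.90° ✓; |FK| = 18.90 ✓; ∠(FK, KD) = 90.00° ✓; |KD| = 22.90 ✓; ∠(KD, DZ) = 84.90° ✗; |DZ| = 25.00 ✓.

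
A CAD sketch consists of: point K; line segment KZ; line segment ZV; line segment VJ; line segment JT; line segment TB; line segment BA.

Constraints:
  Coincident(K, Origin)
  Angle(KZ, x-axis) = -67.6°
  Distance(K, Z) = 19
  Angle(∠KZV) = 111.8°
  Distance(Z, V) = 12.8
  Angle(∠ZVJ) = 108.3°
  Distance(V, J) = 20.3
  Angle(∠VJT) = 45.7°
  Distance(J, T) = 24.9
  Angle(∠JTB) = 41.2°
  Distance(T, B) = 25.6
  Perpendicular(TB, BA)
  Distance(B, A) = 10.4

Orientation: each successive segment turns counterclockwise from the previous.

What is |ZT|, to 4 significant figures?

8.952

K is at the origin; KZ runs at -67.6° with length 19.0, so Z = (7.240, -17.57). ∠KZV = 111.8° gives ZV at 0.6000° from the x-axis; with |ZV| = 12.8, V = (20.04, -17.43). ∠ZVJ = 108.3° gives VJ at 72.30° from the x-axis; with |VJ| = 20.3, J = (26.21, 1.907). ∠VJT = 45.7° gives JT at -153.4° from the x-axis; with |JT| = 24.9, T = (3.947, -9.243). Then |ZT| = |T − Z| = 8.952.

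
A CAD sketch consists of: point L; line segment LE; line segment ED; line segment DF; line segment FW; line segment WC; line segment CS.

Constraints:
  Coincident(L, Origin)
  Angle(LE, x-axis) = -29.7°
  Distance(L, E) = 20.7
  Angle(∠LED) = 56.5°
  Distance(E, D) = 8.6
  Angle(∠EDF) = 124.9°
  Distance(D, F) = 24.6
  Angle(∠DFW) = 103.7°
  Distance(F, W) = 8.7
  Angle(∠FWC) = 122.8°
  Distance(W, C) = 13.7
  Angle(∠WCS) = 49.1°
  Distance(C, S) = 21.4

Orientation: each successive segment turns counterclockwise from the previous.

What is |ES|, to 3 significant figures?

22.4

L is at the origin; LE runs at -29.7° with length 20.7, so E = (18.0, -10.3). ∠LED = 56.5° gives ED at 93.8° from the x-axis; with |ED| = 8.6, D = (17.4, -1.67). ∠EDF = 124.9° gives DF at 149° from the x-axis; with |DF| = 24.6, F = (-3.65, 11.0). ∠DFW = 103.7° gives FW at -135° from the x-axis; with |FW| = 8.7, W = (-9.78, 4.86). ∠FWC = 122.8° gives WC at -77.6° from the x-axis; with |WC| = 13.7, C = (-6.84, -8.52). ∠WCS = 49.1° gives CS at 53.3° from the x-axis; with |CS| = 21.4, S = (5.95, 8.64). Then |ES| = |S − E| = 22.4.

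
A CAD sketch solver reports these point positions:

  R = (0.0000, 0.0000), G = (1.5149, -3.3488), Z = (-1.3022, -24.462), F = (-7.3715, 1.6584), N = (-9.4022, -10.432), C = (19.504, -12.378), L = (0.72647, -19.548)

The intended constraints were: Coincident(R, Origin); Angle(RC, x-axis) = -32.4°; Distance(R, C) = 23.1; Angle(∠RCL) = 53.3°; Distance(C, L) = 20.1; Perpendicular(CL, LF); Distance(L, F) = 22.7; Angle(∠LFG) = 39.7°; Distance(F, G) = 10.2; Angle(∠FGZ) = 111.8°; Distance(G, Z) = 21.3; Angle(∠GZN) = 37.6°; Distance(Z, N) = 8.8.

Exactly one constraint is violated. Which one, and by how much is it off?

Distance(Z, N) = 8.8 — off by 7.40.

R = (0.00, 0.00) ✓; RC at -32.40° ✓; |RC| = 23.10 ✓; ∠RCL = 53.30° ✓; |CL| = 20.10 ✓; ∠(CL, LF) = 90.00° ✓; |LF| = 22.70 ✓; ∠LFG = 39.70° ✓; |FG| = 10.20 ✓; ∠FGZ = 111.8° ✓; |GZ| = 21.30 ✓; ∠GZN = 37.60° ✓; |ZN| = 16.20 ✗.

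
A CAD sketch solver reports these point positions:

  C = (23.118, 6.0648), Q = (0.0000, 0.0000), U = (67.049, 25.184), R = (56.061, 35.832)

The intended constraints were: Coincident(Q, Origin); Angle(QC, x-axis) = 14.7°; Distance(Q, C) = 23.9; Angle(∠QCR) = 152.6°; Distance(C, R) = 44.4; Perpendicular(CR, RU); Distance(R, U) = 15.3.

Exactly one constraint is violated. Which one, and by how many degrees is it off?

Perpendicular(CR, RU) — off by 3.80°.

Q = (0.00, 0.00) ✓; QC at 14.70° ✓; |QC| = 23.90 ✓; ∠QCR = 152.6° ✓; |CR| = 44.40 ✓; ∠(CR, RU) = 86.20° ✗; |RU| = 15.30 ✓.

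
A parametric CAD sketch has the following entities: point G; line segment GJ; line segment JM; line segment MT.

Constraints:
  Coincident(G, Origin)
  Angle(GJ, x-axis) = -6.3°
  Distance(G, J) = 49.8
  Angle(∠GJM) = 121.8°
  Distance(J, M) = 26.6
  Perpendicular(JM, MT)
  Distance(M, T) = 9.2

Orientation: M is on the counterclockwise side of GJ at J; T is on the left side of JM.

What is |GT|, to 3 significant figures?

62.4

∠GJM = 121.8°, so JM runs at -6.3° + (180° − 121.8°) = 51.9° from the x-axis; with |JM| = 26.6, M = J + 26.6·(cos 51.9°, sin 51.9°) = (65.9, 15.5). JM is perpendicular to MT; with |MT| = 9.2 on the left of JM, T = M + 9.2·(-0.787, 0.617) = (58.7, 21.1). Then |GT| = |T − G| = 62.4.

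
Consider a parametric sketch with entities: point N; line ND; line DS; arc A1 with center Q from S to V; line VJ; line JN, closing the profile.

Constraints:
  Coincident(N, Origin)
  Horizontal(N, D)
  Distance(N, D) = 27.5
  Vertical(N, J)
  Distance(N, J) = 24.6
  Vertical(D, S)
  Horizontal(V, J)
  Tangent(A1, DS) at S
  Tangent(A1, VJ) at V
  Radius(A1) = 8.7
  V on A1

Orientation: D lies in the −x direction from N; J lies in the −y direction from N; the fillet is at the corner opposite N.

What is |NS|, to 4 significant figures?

31.77

N is at the origin; ND is horizontal with |ND| = 27.5 and D on the −x side, so D = (-27.50, 0.000). NJ is vertical with |NJ| = 24.6 and J on the −y side, so J = (0.000, -24.60). The virtual corner opposite N is at (-27.50, -24.60). A1 meets DS tangentially, so QS is at right angles to DS and the tangent condition forces QV to be normal to VJ, with radius 8.7, so the center Q sits 8.7 in from both sides at Q = (-18.80, -15.90). That places the tangent points at S = (-27.50, -15.90) on DS and V = (-18.80, -24.60) on VJ. Then |NS| = |S − N| = 31.77.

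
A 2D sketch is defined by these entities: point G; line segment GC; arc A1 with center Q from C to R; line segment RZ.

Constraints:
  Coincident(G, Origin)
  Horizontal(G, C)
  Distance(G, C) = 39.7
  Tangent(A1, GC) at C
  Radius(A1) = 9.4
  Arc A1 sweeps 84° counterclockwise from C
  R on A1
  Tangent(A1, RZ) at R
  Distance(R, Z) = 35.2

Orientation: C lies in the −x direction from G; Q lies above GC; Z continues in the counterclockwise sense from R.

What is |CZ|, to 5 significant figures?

45.337

On A1, C sits at bearing -90° from Q; an 84° counterclockwise sweep puts R at bearing -6°, so R = Q + 9.4·(cos -6°, sin -6°) = (-30.351, 8.4174). Since A1 is tangent to RZ there, QR ⟂ RZ, so RZ runs along (−sin -6°, cos -6°); with |RZ| = 35.2, Z = (-26.672, 43.425). Then |CZ| = |Z − C| = 45.337.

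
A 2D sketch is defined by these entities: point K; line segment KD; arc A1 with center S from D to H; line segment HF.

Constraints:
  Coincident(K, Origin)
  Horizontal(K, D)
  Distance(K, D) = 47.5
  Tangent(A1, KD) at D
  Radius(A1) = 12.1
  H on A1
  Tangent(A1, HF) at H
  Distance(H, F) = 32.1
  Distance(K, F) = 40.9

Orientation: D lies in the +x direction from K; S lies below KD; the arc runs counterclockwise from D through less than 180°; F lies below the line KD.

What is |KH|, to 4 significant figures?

37.38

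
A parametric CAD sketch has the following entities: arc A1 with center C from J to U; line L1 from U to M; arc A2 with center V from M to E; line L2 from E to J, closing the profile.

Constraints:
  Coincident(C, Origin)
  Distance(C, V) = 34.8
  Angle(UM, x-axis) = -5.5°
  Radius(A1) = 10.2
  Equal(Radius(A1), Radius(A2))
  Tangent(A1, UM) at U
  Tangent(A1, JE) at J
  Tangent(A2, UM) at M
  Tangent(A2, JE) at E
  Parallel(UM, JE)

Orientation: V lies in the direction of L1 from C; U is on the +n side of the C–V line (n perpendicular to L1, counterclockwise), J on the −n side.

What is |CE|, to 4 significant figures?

36.26

Tangency of A1 to both parallel lines with radius 10.2 puts U and J at C ± 10.2·n: U = (0.9776, 10.15), J = (-0.9776, -10.15). Equal radii place M and E the same way about V: M = V + 10.2·n = (35.62, 6.818), E = V − 10.2·n = (33.66, -13.49). Then |CE| = |E − C| = 36.26.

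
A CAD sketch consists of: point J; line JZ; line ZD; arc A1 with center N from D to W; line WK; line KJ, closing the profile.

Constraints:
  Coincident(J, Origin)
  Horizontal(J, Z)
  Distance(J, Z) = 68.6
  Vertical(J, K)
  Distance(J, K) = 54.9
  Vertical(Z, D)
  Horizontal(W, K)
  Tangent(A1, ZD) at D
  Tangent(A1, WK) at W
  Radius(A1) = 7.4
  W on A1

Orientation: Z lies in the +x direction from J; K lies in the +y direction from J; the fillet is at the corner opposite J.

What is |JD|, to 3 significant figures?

83.4

J is at the origin; J and Z share the same y with |JZ| = 68.6 and Z on the +x side, so Z = (68.6, 0.00). J and K share the same x with |JK| = 54.9 and K on the +y side, so K = (0.00, 54.9). The virtual corner opposite J is at (68.6, 54.9). Since A1 is tangent to ZD there, ND ⟂ ZD and since A1 is tangent to WK there, NW ⟂ WK, with radius 7.4, so the center N sits 7.4 in from both sides at N = (61.2, 47.5). That places the tangent points at D = (68.6, 47.5) on ZD and W = (61.2, 54.9) on WK. Then |JD| = |D − J| = 83.4.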